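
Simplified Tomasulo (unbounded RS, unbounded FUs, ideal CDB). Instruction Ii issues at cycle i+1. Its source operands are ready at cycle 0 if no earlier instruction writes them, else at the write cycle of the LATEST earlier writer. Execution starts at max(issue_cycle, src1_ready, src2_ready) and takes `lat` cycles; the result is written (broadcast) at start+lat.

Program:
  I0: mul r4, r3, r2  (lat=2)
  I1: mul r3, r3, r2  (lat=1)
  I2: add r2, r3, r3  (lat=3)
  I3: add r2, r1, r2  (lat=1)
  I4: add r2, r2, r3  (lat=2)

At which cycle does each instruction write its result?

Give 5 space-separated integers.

Answer: 3 3 6 7 9

Derivation:
I0 mul r4: issue@1 deps=(None,None) exec_start@1 write@3
I1 mul r3: issue@2 deps=(None,None) exec_start@2 write@3
I2 add r2: issue@3 deps=(1,1) exec_start@3 write@6
I3 add r2: issue@4 deps=(None,2) exec_start@6 write@7
I4 add r2: issue@5 deps=(3,1) exec_start@7 write@9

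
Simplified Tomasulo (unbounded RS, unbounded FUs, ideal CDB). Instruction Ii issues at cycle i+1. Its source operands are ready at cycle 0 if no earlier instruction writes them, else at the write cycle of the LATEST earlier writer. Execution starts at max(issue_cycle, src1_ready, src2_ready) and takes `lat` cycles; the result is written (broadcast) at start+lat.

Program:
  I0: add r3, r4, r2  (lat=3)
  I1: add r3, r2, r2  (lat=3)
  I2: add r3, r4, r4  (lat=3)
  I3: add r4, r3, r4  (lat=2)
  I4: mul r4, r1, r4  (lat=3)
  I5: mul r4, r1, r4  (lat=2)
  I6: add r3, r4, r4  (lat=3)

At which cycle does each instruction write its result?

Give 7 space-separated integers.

I0 add r3: issue@1 deps=(None,None) exec_start@1 write@4
I1 add r3: issue@2 deps=(None,None) exec_start@2 write@5
I2 add r3: issue@3 deps=(None,None) exec_start@3 write@6
I3 add r4: issue@4 deps=(2,None) exec_start@6 write@8
I4 mul r4: issue@5 deps=(None,3) exec_start@8 write@11
I5 mul r4: issue@6 deps=(None,4) exec_start@11 write@13
I6 add r3: issue@7 deps=(5,5) exec_start@13 write@16

Answer: 4 5 6 8 11 13 16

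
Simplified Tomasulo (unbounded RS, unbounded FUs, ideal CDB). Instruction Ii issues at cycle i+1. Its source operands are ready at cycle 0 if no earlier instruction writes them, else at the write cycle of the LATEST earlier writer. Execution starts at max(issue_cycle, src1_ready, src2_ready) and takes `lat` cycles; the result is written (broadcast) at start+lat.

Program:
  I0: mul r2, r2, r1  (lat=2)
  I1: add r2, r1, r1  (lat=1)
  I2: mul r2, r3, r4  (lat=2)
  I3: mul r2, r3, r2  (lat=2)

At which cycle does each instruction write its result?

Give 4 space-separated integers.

I0 mul r2: issue@1 deps=(None,None) exec_start@1 write@3
I1 add r2: issue@2 deps=(None,None) exec_start@2 write@3
I2 mul r2: issue@3 deps=(None,None) exec_start@3 write@5
I3 mul r2: issue@4 deps=(None,2) exec_start@5 write@7

Answer: 3 3 5 7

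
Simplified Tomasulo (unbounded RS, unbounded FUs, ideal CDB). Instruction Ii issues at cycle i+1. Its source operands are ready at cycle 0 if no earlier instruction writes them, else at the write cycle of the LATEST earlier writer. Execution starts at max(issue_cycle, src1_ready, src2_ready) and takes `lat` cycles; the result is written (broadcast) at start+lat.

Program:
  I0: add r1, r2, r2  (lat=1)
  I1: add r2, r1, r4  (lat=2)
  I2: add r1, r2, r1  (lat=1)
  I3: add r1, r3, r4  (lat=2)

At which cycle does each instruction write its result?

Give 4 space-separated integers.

I0 add r1: issue@1 deps=(None,None) exec_start@1 write@2
I1 add r2: issue@2 deps=(0,None) exec_start@2 write@4
I2 add r1: issue@3 deps=(1,0) exec_start@4 write@5
I3 add r1: issue@4 deps=(None,None) exec_start@4 write@6

Answer: 2 4 5 6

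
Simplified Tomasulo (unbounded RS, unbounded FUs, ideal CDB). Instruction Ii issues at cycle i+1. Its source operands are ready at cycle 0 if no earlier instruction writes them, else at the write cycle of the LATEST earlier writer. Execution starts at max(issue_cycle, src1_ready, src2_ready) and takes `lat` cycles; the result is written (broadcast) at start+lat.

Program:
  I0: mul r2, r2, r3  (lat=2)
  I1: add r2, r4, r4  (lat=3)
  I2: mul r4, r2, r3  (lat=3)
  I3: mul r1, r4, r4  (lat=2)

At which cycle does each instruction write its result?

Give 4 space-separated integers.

I0 mul r2: issue@1 deps=(None,None) exec_start@1 write@3
I1 add r2: issue@2 deps=(None,None) exec_start@2 write@5
I2 mul r4: issue@3 deps=(1,None) exec_start@5 write@8
I3 mul r1: issue@4 deps=(2,2) exec_start@8 write@10

Answer: 3 5 8 10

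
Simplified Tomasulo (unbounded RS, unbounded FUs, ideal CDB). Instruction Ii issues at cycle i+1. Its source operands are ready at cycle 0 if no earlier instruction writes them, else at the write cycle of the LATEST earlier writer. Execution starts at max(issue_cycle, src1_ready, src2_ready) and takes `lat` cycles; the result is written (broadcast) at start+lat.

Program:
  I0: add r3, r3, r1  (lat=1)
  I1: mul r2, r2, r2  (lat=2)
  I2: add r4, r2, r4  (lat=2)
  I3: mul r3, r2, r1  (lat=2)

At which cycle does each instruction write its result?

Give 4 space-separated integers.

Answer: 2 4 6 6

Derivation:
I0 add r3: issue@1 deps=(None,None) exec_start@1 write@2
I1 mul r2: issue@2 deps=(None,None) exec_start@2 write@4
I2 add r4: issue@3 deps=(1,None) exec_start@4 write@6
I3 mul r3: issue@4 deps=(1,None) exec_start@4 write@6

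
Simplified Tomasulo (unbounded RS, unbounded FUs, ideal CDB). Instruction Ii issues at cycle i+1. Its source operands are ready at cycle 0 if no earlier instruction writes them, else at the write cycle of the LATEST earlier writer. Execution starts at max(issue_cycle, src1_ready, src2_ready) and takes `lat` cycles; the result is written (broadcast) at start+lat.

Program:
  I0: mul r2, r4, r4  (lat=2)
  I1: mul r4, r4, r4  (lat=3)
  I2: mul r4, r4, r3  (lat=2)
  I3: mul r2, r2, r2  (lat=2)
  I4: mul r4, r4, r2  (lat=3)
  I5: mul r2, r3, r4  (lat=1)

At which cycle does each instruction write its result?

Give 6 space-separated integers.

I0 mul r2: issue@1 deps=(None,None) exec_start@1 write@3
I1 mul r4: issue@2 deps=(None,None) exec_start@2 write@5
I2 mul r4: issue@3 deps=(1,None) exec_start@5 write@7
I3 mul r2: issue@4 deps=(0,0) exec_start@4 write@6
I4 mul r4: issue@5 deps=(2,3) exec_start@7 write@10
I5 mul r2: issue@6 deps=(None,4) exec_start@10 write@11

Answer: 3 5 7 6 10 11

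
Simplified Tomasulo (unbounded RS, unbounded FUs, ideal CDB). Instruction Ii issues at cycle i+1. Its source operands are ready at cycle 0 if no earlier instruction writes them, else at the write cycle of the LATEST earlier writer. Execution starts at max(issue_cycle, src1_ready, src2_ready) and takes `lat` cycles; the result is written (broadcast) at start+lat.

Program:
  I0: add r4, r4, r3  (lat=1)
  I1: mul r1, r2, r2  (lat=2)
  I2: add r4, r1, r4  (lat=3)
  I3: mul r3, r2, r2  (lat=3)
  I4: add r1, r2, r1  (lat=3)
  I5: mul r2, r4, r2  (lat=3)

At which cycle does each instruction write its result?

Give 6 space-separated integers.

I0 add r4: issue@1 deps=(None,None) exec_start@1 write@2
I1 mul r1: issue@2 deps=(None,None) exec_start@2 write@4
I2 add r4: issue@3 deps=(1,0) exec_start@4 write@7
I3 mul r3: issue@4 deps=(None,None) exec_start@4 write@7
I4 add r1: issue@5 deps=(None,1) exec_start@5 write@8
I5 mul r2: issue@6 deps=(2,None) exec_start@7 write@10

Answer: 2 4 7 7 8 10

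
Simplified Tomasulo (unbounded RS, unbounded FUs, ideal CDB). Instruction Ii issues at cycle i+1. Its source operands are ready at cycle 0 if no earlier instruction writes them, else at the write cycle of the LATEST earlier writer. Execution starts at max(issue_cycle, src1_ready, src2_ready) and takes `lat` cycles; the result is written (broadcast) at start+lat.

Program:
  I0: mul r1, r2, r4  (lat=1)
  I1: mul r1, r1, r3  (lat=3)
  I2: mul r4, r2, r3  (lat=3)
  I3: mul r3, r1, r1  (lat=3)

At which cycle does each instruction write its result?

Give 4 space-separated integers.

Answer: 2 5 6 8

Derivation:
I0 mul r1: issue@1 deps=(None,None) exec_start@1 write@2
I1 mul r1: issue@2 deps=(0,None) exec_start@2 write@5
I2 mul r4: issue@3 deps=(None,None) exec_start@3 write@6
I3 mul r3: issue@4 deps=(1,1) exec_start@5 write@8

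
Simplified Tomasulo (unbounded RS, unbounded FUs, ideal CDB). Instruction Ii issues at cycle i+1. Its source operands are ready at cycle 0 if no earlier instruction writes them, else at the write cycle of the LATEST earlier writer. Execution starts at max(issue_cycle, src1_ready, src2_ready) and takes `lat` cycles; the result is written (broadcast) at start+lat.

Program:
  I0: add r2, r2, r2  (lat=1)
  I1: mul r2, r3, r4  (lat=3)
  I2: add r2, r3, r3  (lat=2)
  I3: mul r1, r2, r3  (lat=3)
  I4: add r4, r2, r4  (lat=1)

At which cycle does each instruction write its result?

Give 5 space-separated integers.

I0 add r2: issue@1 deps=(None,None) exec_start@1 write@2
I1 mul r2: issue@2 deps=(None,None) exec_start@2 write@5
I2 add r2: issue@3 deps=(None,None) exec_start@3 write@5
I3 mul r1: issue@4 deps=(2,None) exec_start@5 write@8
I4 add r4: issue@5 deps=(2,None) exec_start@5 write@6

Answer: 2 5 5 8 6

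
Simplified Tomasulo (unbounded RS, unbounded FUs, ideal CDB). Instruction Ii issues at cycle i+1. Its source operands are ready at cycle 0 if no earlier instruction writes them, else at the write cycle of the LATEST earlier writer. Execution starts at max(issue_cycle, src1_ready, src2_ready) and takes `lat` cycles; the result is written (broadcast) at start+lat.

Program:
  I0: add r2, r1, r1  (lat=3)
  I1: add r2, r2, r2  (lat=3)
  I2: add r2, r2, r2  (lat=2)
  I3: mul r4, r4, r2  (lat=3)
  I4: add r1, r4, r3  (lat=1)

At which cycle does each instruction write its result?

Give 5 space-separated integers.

Answer: 4 7 9 12 13

Derivation:
I0 add r2: issue@1 deps=(None,None) exec_start@1 write@4
I1 add r2: issue@2 deps=(0,0) exec_start@4 write@7
I2 add r2: issue@3 deps=(1,1) exec_start@7 write@9
I3 mul r4: issue@4 deps=(None,2) exec_start@9 write@12
I4 add r1: issue@5 deps=(3,None) exec_start@12 write@13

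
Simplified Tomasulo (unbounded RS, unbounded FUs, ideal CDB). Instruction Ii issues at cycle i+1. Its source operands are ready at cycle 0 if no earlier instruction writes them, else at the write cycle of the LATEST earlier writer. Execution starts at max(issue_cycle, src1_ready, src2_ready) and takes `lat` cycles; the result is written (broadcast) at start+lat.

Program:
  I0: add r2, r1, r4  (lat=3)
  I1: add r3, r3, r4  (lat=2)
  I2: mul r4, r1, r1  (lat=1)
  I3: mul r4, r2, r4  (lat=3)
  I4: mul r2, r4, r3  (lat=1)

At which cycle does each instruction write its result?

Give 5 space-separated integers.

I0 add r2: issue@1 deps=(None,None) exec_start@1 write@4
I1 add r3: issue@2 deps=(None,None) exec_start@2 write@4
I2 mul r4: issue@3 deps=(None,None) exec_start@3 write@4
I3 mul r4: issue@4 deps=(0,2) exec_start@4 write@7
I4 mul r2: issue@5 deps=(3,1) exec_start@7 write@8

Answer: 4 4 4 7 8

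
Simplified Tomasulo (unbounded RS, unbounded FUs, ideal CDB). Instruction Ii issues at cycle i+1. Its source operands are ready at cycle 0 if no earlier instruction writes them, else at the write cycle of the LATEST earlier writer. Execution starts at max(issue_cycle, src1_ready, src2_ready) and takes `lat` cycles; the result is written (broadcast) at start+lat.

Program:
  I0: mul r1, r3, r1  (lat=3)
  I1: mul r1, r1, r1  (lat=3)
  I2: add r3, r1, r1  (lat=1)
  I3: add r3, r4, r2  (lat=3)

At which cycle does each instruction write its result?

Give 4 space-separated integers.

Answer: 4 7 8 7

Derivation:
I0 mul r1: issue@1 deps=(None,None) exec_start@1 write@4
I1 mul r1: issue@2 deps=(0,0) exec_start@4 write@7
I2 add r3: issue@3 deps=(1,1) exec_start@7 write@8
I3 add r3: issue@4 deps=(None,None) exec_start@4 write@7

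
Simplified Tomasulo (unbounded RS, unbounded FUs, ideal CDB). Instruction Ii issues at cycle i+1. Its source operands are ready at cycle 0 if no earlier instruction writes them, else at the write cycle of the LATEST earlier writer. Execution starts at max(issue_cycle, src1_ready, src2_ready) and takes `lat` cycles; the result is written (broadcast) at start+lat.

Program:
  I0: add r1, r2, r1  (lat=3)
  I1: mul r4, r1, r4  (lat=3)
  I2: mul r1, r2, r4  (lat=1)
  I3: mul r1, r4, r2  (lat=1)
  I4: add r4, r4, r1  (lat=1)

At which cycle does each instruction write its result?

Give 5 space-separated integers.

I0 add r1: issue@1 deps=(None,None) exec_start@1 write@4
I1 mul r4: issue@2 deps=(0,None) exec_start@4 write@7
I2 mul r1: issue@3 deps=(None,1) exec_start@7 write@8
I3 mul r1: issue@4 deps=(1,None) exec_start@7 write@8
I4 add r4: issue@5 deps=(1,3) exec_start@8 write@9

Answer: 4 7 8 8 9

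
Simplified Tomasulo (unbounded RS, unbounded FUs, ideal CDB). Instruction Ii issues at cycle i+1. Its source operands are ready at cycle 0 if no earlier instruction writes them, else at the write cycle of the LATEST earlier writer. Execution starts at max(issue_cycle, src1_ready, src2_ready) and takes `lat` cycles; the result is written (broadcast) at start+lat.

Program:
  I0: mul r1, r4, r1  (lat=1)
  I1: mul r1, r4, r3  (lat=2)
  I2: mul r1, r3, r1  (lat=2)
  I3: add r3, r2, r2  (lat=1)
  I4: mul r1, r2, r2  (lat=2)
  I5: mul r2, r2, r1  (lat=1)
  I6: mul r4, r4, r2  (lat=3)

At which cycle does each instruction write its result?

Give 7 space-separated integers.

I0 mul r1: issue@1 deps=(None,None) exec_start@1 write@2
I1 mul r1: issue@2 deps=(None,None) exec_start@2 write@4
I2 mul r1: issue@3 deps=(None,1) exec_start@4 write@6
I3 add r3: issue@4 deps=(None,None) exec_start@4 write@5
I4 mul r1: issue@5 deps=(None,None) exec_start@5 write@7
I5 mul r2: issue@6 deps=(None,4) exec_start@7 write@8
I6 mul r4: issue@7 deps=(None,5) exec_start@8 write@11

Answer: 2 4 6 5 7 8 11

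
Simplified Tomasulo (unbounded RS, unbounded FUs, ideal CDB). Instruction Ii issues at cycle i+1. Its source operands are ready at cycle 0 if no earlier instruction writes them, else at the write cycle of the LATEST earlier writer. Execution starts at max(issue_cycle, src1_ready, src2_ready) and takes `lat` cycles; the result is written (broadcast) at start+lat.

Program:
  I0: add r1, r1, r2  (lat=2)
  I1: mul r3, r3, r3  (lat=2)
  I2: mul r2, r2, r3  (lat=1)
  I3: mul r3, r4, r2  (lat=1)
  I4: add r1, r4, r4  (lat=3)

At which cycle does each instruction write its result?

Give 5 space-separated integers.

Answer: 3 4 5 6 8

Derivation:
I0 add r1: issue@1 deps=(None,None) exec_start@1 write@3
I1 mul r3: issue@2 deps=(None,None) exec_start@2 write@4
I2 mul r2: issue@3 deps=(None,1) exec_start@4 write@5
I3 mul r3: issue@4 deps=(None,2) exec_start@5 write@6
I4 add r1: issue@5 deps=(None,None) exec_start@5 write@8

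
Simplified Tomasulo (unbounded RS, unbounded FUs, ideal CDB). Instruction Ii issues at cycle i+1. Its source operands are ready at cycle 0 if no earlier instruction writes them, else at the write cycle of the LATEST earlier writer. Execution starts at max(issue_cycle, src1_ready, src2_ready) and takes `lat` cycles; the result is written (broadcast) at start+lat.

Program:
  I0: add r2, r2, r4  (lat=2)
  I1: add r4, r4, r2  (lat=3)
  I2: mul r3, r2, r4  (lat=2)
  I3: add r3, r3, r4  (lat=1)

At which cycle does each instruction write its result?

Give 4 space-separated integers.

I0 add r2: issue@1 deps=(None,None) exec_start@1 write@3
I1 add r4: issue@2 deps=(None,0) exec_start@3 write@6
I2 mul r3: issue@3 deps=(0,1) exec_start@6 write@8
I3 add r3: issue@4 deps=(2,1) exec_start@8 write@9

Answer: 3 6 8 9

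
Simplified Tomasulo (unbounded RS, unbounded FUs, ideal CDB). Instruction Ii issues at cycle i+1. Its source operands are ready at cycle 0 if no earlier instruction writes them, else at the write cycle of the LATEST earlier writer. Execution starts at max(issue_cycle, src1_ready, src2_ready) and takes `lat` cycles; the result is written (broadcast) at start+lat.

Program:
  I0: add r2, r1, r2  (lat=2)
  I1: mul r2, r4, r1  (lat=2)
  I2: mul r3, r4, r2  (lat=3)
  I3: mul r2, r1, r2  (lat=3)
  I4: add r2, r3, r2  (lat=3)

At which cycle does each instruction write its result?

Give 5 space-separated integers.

I0 add r2: issue@1 deps=(None,None) exec_start@1 write@3
I1 mul r2: issue@2 deps=(None,None) exec_start@2 write@4
I2 mul r3: issue@3 deps=(None,1) exec_start@4 write@7
I3 mul r2: issue@4 deps=(None,1) exec_start@4 write@7
I4 add r2: issue@5 deps=(2,3) exec_start@7 write@10

Answer: 3 4 7 7 10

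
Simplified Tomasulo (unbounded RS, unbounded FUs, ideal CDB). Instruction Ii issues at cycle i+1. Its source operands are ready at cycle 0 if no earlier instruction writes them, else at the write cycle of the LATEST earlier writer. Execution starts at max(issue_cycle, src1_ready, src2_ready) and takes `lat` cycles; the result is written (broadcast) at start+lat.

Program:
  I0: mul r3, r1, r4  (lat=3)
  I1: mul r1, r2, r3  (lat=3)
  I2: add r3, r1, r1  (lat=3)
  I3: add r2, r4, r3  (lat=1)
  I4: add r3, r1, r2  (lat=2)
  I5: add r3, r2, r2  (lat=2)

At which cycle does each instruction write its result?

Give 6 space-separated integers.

I0 mul r3: issue@1 deps=(None,None) exec_start@1 write@4
I1 mul r1: issue@2 deps=(None,0) exec_start@4 write@7
I2 add r3: issue@3 deps=(1,1) exec_start@7 write@10
I3 add r2: issue@4 deps=(None,2) exec_start@10 write@11
I4 add r3: issue@5 deps=(1,3) exec_start@11 write@13
I5 add r3: issue@6 deps=(3,3) exec_start@11 write@13

Answer: 4 7 10 11 13 13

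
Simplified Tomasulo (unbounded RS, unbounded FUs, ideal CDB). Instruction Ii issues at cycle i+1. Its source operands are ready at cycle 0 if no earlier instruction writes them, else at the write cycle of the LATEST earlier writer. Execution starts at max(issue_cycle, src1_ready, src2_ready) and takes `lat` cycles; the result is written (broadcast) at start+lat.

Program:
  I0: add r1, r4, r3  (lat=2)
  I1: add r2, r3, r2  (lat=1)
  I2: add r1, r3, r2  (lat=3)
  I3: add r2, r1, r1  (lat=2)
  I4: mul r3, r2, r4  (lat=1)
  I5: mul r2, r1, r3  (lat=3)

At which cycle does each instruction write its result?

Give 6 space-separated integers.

I0 add r1: issue@1 deps=(None,None) exec_start@1 write@3
I1 add r2: issue@2 deps=(None,None) exec_start@2 write@3
I2 add r1: issue@3 deps=(None,1) exec_start@3 write@6
I3 add r2: issue@4 deps=(2,2) exec_start@6 write@8
I4 mul r3: issue@5 deps=(3,None) exec_start@8 write@9
I5 mul r2: issue@6 deps=(2,4) exec_start@9 write@12

Answer: 3 3 6 8 9 12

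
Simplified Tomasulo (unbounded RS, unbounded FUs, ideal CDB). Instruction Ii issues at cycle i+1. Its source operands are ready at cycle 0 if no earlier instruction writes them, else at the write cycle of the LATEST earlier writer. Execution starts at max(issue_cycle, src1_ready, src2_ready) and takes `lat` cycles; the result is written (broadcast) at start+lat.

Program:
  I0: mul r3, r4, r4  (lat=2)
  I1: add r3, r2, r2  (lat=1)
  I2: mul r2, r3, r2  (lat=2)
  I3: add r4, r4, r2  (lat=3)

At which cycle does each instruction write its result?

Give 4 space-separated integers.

I0 mul r3: issue@1 deps=(None,None) exec_start@1 write@3
I1 add r3: issue@2 deps=(None,None) exec_start@2 write@3
I2 mul r2: issue@3 deps=(1,None) exec_start@3 write@5
I3 add r4: issue@4 deps=(None,2) exec_start@5 write@8

Answer: 3 3 5 8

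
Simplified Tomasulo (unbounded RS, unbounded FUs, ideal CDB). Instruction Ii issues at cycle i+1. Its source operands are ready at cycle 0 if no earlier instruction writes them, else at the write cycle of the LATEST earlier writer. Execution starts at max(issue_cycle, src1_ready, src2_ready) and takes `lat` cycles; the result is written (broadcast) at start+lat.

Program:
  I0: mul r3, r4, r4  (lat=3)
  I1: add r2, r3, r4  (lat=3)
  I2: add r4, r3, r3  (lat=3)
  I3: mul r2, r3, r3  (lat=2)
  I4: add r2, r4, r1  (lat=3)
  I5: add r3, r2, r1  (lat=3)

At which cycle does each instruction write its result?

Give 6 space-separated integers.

Answer: 4 7 7 6 10 13

Derivation:
I0 mul r3: issue@1 deps=(None,None) exec_start@1 write@4
I1 add r2: issue@2 deps=(0,None) exec_start@4 write@7
I2 add r4: issue@3 deps=(0,0) exec_start@4 write@7
I3 mul r2: issue@4 deps=(0,0) exec_start@4 write@6
I4 add r2: issue@5 deps=(2,None) exec_start@7 write@10
I5 add r3: issue@6 deps=(4,None) exec_start@10 write@13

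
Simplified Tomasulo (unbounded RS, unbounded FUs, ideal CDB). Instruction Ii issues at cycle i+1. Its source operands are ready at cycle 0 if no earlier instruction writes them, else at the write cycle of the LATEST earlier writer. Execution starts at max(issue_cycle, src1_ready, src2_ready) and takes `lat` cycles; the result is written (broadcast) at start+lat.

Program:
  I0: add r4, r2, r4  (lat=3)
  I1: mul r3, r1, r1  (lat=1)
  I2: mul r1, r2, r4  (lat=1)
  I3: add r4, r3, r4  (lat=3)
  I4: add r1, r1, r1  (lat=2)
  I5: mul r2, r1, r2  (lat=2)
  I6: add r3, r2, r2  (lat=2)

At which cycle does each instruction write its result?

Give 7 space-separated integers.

I0 add r4: issue@1 deps=(None,None) exec_start@1 write@4
I1 mul r3: issue@2 deps=(None,None) exec_start@2 write@3
I2 mul r1: issue@3 deps=(None,0) exec_start@4 write@5
I3 add r4: issue@4 deps=(1,0) exec_start@4 write@7
I4 add r1: issue@5 deps=(2,2) exec_start@5 write@7
I5 mul r2: issue@6 deps=(4,None) exec_start@7 write@9
I6 add r3: issue@7 deps=(5,5) exec_start@9 write@11

Answer: 4 3 5 7 7 9 11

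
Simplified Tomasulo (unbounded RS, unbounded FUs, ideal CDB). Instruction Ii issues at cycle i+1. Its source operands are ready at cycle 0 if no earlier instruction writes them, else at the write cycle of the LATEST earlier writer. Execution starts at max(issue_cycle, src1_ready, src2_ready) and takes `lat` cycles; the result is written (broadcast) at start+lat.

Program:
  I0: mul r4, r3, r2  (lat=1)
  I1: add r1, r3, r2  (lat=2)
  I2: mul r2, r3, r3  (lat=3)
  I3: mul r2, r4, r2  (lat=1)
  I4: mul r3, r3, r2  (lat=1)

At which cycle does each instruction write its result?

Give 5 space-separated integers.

I0 mul r4: issue@1 deps=(None,None) exec_start@1 write@2
I1 add r1: issue@2 deps=(None,None) exec_start@2 write@4
I2 mul r2: issue@3 deps=(None,None) exec_start@3 write@6
I3 mul r2: issue@4 deps=(0,2) exec_start@6 write@7
I4 mul r3: issue@5 deps=(None,3) exec_start@7 write@8

Answer: 2 4 6 7 8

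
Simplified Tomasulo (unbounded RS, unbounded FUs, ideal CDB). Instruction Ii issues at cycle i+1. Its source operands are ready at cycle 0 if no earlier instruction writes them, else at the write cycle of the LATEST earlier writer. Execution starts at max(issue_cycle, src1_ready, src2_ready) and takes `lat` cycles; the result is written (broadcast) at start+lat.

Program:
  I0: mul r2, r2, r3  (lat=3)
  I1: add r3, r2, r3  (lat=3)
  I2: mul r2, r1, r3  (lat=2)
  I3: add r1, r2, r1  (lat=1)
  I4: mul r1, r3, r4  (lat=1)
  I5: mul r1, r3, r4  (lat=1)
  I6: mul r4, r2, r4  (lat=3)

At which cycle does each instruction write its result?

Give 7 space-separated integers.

I0 mul r2: issue@1 deps=(None,None) exec_start@1 write@4
I1 add r3: issue@2 deps=(0,None) exec_start@4 write@7
I2 mul r2: issue@3 deps=(None,1) exec_start@7 write@9
I3 add r1: issue@4 deps=(2,None) exec_start@9 write@10
I4 mul r1: issue@5 deps=(1,None) exec_start@7 write@8
I5 mul r1: issue@6 deps=(1,None) exec_start@7 write@8
I6 mul r4: issue@7 deps=(2,None) exec_start@9 write@12

Answer: 4 7 9 10 8 8 12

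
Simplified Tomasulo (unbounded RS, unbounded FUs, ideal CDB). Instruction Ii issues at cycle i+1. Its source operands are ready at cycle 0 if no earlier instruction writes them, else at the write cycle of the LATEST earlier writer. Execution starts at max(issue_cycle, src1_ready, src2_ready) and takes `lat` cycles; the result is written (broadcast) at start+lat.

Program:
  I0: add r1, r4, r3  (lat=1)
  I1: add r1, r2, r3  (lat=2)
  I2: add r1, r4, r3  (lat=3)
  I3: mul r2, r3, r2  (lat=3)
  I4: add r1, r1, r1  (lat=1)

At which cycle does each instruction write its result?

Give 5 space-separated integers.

Answer: 2 4 6 7 7

Derivation:
I0 add r1: issue@1 deps=(None,None) exec_start@1 write@2
I1 add r1: issue@2 deps=(None,None) exec_start@2 write@4
I2 add r1: issue@3 deps=(None,None) exec_start@3 write@6
I3 mul r2: issue@4 deps=(None,None) exec_start@4 write@7
I4 add r1: issue@5 deps=(2,2) exec_start@6 write@7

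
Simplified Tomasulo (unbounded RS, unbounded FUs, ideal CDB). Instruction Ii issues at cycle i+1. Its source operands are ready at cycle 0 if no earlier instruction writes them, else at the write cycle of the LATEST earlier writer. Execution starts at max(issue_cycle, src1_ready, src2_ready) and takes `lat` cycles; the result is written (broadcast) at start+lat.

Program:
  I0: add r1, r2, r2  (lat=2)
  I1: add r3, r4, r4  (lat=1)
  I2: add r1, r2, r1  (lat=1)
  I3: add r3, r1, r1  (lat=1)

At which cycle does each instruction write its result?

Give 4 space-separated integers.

I0 add r1: issue@1 deps=(None,None) exec_start@1 write@3
I1 add r3: issue@2 deps=(None,None) exec_start@2 write@3
I2 add r1: issue@3 deps=(None,0) exec_start@3 write@4
I3 add r3: issue@4 deps=(2,2) exec_start@4 write@5

Answer: 3 3 4 5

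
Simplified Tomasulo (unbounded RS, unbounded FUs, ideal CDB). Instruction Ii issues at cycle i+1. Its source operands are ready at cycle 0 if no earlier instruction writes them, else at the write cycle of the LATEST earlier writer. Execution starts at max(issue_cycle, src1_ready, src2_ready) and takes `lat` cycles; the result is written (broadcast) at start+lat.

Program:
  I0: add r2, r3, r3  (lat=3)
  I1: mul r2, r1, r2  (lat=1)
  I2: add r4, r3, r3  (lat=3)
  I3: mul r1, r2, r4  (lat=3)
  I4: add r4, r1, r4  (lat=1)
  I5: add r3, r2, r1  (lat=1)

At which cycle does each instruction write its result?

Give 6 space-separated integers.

Answer: 4 5 6 9 10 10

Derivation:
I0 add r2: issue@1 deps=(None,None) exec_start@1 write@4
I1 mul r2: issue@2 deps=(None,0) exec_start@4 write@5
I2 add r4: issue@3 deps=(None,None) exec_start@3 write@6
I3 mul r1: issue@4 deps=(1,2) exec_start@6 write@9
I4 add r4: issue@5 deps=(3,2) exec_start@9 write@10
I5 add r3: issue@6 deps=(1,3) exec_start@9 write@10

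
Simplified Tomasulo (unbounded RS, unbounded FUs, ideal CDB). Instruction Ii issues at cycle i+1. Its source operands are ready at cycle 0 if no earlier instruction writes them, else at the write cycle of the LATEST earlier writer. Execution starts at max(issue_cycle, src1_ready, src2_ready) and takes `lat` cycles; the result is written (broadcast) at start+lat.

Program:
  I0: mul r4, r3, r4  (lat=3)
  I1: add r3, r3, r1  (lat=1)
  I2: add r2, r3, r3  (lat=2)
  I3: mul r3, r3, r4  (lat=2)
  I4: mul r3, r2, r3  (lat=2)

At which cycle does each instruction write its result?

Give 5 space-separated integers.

I0 mul r4: issue@1 deps=(None,None) exec_start@1 write@4
I1 add r3: issue@2 deps=(None,None) exec_start@2 write@3
I2 add r2: issue@3 deps=(1,1) exec_start@3 write@5
I3 mul r3: issue@4 deps=(1,0) exec_start@4 write@6
I4 mul r3: issue@5 deps=(2,3) exec_start@6 write@8

Answer: 4 3 5 6 8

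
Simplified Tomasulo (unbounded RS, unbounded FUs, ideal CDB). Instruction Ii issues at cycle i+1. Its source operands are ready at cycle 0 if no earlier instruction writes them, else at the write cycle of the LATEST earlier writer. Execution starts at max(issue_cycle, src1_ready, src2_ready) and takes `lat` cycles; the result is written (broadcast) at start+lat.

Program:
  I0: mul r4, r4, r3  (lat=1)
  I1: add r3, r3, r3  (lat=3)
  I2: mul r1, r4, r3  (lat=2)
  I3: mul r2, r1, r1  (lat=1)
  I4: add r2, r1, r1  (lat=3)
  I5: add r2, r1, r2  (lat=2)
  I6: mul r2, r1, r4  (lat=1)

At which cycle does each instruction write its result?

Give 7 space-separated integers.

Answer: 2 5 7 8 10 12 8

Derivation:
I0 mul r4: issue@1 deps=(None,None) exec_start@1 write@2
I1 add r3: issue@2 deps=(None,None) exec_start@2 write@5
I2 mul r1: issue@3 deps=(0,1) exec_start@5 write@7
I3 mul r2: issue@4 deps=(2,2) exec_start@7 write@8
I4 add r2: issue@5 deps=(2,2) exec_start@7 write@10
I5 add r2: issue@6 deps=(2,4) exec_start@10 write@12
I6 mul r2: issue@7 deps=(2,0) exec_start@7 write@8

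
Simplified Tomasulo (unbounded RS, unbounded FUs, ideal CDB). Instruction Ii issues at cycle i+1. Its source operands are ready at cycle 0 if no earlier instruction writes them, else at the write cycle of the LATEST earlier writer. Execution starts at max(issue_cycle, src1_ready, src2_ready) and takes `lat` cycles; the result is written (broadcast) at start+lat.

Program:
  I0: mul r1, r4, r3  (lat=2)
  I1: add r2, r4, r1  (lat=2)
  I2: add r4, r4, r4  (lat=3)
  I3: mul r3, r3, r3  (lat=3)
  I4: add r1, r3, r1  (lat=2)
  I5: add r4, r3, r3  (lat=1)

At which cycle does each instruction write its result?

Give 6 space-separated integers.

Answer: 3 5 6 7 9 8

Derivation:
I0 mul r1: issue@1 deps=(None,None) exec_start@1 write@3
I1 add r2: issue@2 deps=(None,0) exec_start@3 write@5
I2 add r4: issue@3 deps=(None,None) exec_start@3 write@6
I3 mul r3: issue@4 deps=(None,None) exec_start@4 write@7
I4 add r1: issue@5 deps=(3,0) exec_start@7 write@9
I5 add r4: issue@6 deps=(3,3) exec_start@7 write@8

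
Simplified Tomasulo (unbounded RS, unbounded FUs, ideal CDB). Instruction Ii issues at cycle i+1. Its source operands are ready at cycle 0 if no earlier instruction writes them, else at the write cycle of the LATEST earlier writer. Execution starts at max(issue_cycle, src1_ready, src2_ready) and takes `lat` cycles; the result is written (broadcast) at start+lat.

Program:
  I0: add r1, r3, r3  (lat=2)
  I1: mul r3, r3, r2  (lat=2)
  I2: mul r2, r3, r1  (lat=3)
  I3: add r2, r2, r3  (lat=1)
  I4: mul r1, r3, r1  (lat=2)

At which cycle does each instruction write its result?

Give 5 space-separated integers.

Answer: 3 4 7 8 7

Derivation:
I0 add r1: issue@1 deps=(None,None) exec_start@1 write@3
I1 mul r3: issue@2 deps=(None,None) exec_start@2 write@4
I2 mul r2: issue@3 deps=(1,0) exec_start@4 write@7
I3 add r2: issue@4 deps=(2,1) exec_start@7 write@8
I4 mul r1: issue@5 deps=(1,0) exec_start@5 write@7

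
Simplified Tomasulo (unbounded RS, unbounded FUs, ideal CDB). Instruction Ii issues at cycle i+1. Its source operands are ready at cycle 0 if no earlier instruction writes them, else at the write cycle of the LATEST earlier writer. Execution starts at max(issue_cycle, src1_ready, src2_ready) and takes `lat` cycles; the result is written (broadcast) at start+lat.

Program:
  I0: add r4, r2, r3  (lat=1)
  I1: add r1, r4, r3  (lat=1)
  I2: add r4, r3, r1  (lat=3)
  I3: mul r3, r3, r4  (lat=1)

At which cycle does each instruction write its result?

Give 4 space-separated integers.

Answer: 2 3 6 7

Derivation:
I0 add r4: issue@1 deps=(None,None) exec_start@1 write@2
I1 add r1: issue@2 deps=(0,None) exec_start@2 write@3
I2 add r4: issue@3 deps=(None,1) exec_start@3 write@6
I3 mul r3: issue@4 deps=(None,2) exec_start@6 write@7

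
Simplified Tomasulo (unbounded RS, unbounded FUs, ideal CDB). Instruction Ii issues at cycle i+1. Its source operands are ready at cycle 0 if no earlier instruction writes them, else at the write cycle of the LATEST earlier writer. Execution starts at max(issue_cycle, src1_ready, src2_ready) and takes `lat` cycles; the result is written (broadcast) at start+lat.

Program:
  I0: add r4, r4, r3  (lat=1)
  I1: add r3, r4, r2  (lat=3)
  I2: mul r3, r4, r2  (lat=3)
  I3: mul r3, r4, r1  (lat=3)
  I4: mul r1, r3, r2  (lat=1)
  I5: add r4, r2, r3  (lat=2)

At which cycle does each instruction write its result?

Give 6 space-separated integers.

Answer: 2 5 6 7 8 9

Derivation:
I0 add r4: issue@1 deps=(None,None) exec_start@1 write@2
I1 add r3: issue@2 deps=(0,None) exec_start@2 write@5
I2 mul r3: issue@3 deps=(0,None) exec_start@3 write@6
I3 mul r3: issue@4 deps=(0,None) exec_start@4 write@7
I4 mul r1: issue@5 deps=(3,None) exec_start@7 write@8
I5 add r4: issue@6 deps=(None,3) exec_start@7 write@9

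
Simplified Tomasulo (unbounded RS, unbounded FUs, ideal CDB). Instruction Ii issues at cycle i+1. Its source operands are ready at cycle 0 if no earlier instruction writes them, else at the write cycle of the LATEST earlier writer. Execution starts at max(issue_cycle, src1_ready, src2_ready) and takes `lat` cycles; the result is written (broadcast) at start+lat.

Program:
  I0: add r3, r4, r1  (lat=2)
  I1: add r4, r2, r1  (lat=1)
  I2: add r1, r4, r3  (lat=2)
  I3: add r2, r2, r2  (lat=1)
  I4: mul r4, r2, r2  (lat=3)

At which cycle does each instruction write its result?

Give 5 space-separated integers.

Answer: 3 3 5 5 8

Derivation:
I0 add r3: issue@1 deps=(None,None) exec_start@1 write@3
I1 add r4: issue@2 deps=(None,None) exec_start@2 write@3
I2 add r1: issue@3 deps=(1,0) exec_start@3 write@5
I3 add r2: issue@4 deps=(None,None) exec_start@4 write@5
I4 mul r4: issue@5 deps=(3,3) exec_start@5 write@8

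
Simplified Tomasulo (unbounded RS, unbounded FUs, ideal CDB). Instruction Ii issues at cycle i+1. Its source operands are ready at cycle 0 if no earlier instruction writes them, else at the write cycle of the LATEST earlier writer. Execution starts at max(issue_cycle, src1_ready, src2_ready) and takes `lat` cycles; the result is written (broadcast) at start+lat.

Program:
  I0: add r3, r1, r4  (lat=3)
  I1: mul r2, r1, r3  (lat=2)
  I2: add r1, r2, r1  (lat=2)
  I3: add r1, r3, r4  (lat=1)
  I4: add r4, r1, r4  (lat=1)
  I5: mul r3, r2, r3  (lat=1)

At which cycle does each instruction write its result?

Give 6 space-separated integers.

I0 add r3: issue@1 deps=(None,None) exec_start@1 write@4
I1 mul r2: issue@2 deps=(None,0) exec_start@4 write@6
I2 add r1: issue@3 deps=(1,None) exec_start@6 write@8
I3 add r1: issue@4 deps=(0,None) exec_start@4 write@5
I4 add r4: issue@5 deps=(3,None) exec_start@5 write@6
I5 mul r3: issue@6 deps=(1,0) exec_start@6 write@7

Answer: 4 6 8 5 6 7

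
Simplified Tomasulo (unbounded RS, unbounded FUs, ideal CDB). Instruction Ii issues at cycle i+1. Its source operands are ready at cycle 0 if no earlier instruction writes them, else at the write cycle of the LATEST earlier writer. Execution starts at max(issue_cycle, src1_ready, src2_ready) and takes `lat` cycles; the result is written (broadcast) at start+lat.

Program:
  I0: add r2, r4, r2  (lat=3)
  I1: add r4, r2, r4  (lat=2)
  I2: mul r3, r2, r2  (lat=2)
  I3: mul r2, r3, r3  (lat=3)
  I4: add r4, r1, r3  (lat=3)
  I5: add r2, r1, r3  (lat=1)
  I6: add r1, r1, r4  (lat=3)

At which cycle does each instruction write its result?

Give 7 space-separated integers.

I0 add r2: issue@1 deps=(None,None) exec_start@1 write@4
I1 add r4: issue@2 deps=(0,None) exec_start@4 write@6
I2 mul r3: issue@3 deps=(0,0) exec_start@4 write@6
I3 mul r2: issue@4 deps=(2,2) exec_start@6 write@9
I4 add r4: issue@5 deps=(None,2) exec_start@6 write@9
I5 add r2: issue@6 deps=(None,2) exec_start@6 write@7
I6 add r1: issue@7 deps=(None,4) exec_start@9 write@12

Answer: 4 6 6 9 9 7 12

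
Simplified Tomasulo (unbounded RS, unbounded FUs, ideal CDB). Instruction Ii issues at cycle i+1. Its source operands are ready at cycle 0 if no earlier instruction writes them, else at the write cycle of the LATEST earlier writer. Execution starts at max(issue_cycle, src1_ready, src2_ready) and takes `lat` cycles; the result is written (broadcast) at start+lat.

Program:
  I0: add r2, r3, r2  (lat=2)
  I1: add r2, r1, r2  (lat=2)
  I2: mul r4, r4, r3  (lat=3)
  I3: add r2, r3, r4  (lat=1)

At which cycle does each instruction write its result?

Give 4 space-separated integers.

I0 add r2: issue@1 deps=(None,None) exec_start@1 write@3
I1 add r2: issue@2 deps=(None,0) exec_start@3 write@5
I2 mul r4: issue@3 deps=(None,None) exec_start@3 write@6
I3 add r2: issue@4 deps=(None,2) exec_start@6 write@7

Answer: 3 5 6 7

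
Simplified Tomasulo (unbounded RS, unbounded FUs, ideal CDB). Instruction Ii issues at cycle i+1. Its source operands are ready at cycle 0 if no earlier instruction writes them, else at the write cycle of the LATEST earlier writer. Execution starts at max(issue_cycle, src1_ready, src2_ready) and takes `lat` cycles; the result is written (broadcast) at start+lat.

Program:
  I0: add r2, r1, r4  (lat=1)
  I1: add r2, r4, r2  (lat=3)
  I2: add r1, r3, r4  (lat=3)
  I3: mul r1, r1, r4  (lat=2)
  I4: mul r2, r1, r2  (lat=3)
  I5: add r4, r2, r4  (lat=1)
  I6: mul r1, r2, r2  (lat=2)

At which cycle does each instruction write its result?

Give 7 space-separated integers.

I0 add r2: issue@1 deps=(None,None) exec_start@1 write@2
I1 add r2: issue@2 deps=(None,0) exec_start@2 write@5
I2 add r1: issue@3 deps=(None,None) exec_start@3 write@6
I3 mul r1: issue@4 deps=(2,None) exec_start@6 write@8
I4 mul r2: issue@5 deps=(3,1) exec_start@8 write@11
I5 add r4: issue@6 deps=(4,None) exec_start@11 write@12
I6 mul r1: issue@7 deps=(4,4) exec_start@11 write@13

Answer: 2 5 6 8 11 12 13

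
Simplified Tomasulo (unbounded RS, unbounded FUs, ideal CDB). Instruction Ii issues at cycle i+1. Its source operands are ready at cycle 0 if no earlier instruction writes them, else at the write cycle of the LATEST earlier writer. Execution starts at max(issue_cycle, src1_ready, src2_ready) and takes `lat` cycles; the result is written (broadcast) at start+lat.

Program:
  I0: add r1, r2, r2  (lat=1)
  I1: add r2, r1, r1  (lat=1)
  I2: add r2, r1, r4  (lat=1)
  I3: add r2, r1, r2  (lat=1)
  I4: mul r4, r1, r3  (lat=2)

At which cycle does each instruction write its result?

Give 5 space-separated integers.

I0 add r1: issue@1 deps=(None,None) exec_start@1 write@2
I1 add r2: issue@2 deps=(0,0) exec_start@2 write@3
I2 add r2: issue@3 deps=(0,None) exec_start@3 write@4
I3 add r2: issue@4 deps=(0,2) exec_start@4 write@5
I4 mul r4: issue@5 deps=(0,None) exec_start@5 write@7

Answer: 2 3 4 5 7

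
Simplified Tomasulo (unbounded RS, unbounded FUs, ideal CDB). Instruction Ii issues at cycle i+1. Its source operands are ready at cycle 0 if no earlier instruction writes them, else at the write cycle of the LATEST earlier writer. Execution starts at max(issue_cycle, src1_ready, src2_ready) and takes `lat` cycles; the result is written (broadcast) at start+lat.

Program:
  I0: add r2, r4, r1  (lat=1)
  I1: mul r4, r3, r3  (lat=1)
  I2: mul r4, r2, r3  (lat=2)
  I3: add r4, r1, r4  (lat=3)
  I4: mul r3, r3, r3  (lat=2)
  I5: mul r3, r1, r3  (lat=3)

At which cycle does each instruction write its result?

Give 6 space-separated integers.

Answer: 2 3 5 8 7 10

Derivation:
I0 add r2: issue@1 deps=(None,None) exec_start@1 write@2
I1 mul r4: issue@2 deps=(None,None) exec_start@2 write@3
I2 mul r4: issue@3 deps=(0,None) exec_start@3 write@5
I3 add r4: issue@4 deps=(None,2) exec_start@5 write@8
I4 mul r3: issue@5 deps=(None,None) exec_start@5 write@7
I5 mul r3: issue@6 deps=(None,4) exec_start@7 write@10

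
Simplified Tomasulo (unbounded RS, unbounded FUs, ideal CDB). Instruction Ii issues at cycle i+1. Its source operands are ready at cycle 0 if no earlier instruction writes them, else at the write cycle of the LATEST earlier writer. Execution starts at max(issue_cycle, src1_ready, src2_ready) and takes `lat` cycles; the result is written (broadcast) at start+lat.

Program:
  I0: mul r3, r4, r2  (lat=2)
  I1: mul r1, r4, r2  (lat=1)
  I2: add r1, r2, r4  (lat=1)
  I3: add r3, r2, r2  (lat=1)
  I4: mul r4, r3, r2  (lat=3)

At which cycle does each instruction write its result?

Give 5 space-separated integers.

Answer: 3 3 4 5 8

Derivation:
I0 mul r3: issue@1 deps=(None,None) exec_start@1 write@3
I1 mul r1: issue@2 deps=(None,None) exec_start@2 write@3
I2 add r1: issue@3 deps=(None,None) exec_start@3 write@4
I3 add r3: issue@4 deps=(None,None) exec_start@4 write@5
I4 mul r4: issue@5 deps=(3,None) exec_start@5 write@8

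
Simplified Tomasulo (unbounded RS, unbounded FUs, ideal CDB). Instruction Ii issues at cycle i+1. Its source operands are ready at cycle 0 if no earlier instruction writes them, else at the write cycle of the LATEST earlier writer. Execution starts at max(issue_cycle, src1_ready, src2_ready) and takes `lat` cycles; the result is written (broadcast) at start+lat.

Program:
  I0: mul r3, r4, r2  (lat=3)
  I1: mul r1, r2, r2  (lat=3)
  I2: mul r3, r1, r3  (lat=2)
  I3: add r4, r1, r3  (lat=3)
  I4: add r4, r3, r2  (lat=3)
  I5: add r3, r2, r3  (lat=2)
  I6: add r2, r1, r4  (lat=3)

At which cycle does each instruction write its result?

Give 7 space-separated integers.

Answer: 4 5 7 10 10 9 13

Derivation:
I0 mul r3: issue@1 deps=(None,None) exec_start@1 write@4
I1 mul r1: issue@2 deps=(None,None) exec_start@2 write@5
I2 mul r3: issue@3 deps=(1,0) exec_start@5 write@7
I3 add r4: issue@4 deps=(1,2) exec_start@7 write@10
I4 add r4: issue@5 deps=(2,None) exec_start@7 write@10
I5 add r3: issue@6 deps=(None,2) exec_start@7 write@9
I6 add r2: issue@7 deps=(1,4) exec_start@10 write@13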